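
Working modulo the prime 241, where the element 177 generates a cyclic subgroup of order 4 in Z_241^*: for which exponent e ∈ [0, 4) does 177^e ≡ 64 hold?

3

Successive powers of 177 modulo 241:
  177^0=1  177^1=177  177^2=240  177^3=64
So 177^3 ≡ 64 (mod 241), giving e = 3.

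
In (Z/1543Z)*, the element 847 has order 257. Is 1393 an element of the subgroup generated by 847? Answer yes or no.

1393 ∈ ⟨847⟩ iff 1393^257 ≡ 1 (mod 1543), since |⟨847⟩| = 257.
1393^257 mod 1543 = 1.
Since 1 = 1, 1393 lies in the subgroup.

yes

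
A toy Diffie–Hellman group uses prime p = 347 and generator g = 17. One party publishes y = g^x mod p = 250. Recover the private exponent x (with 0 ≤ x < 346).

14

Baby-step giant-step with m = ceil(sqrt(346)) = 19.
Baby table (17^j mod 347 for j=0..18):
  0:1  1:17  2:289  3:55  4:241  5:280  6:249  7:69
  8:132  9:162  10:325  11:320  12:235  13:178  14:250  15:86
  16:74  17:217  18:219
Giant step factor: 17^(-19) ≡ 299 (mod 347).
Scan 250·299^i mod 347 for i = 0, 1, …:
  i=0: 250
Match at i=0, j=14: x = 0·19 + 14 = 14.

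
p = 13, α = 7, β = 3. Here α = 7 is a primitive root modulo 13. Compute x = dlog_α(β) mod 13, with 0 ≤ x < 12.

8

Successive powers of 7 modulo 13:
  7^0=1  7^1=7  7^2=10  7^3=5  7^4=9  7^5=11
  7^6=12  7^7=6  7^8=3
So 7^8 ≡ 3 (mod 13), giving x = 8.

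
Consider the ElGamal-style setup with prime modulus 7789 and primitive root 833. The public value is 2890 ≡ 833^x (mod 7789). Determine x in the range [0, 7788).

Baby-step giant-step with m = ceil(sqrt(7788)) = 89.
Baby table (833^j mod 7789 for j=0..88):
  0:1  1:833  2:668  3:3425  4:2251  5:5723  6:391  7:6354
  8:4151  9:7256  10:7773  11:2250  12:4890  13:7512  14:2929  15:1900
  16:1533  17:7382  18:3685  19:739  20:256  21:2945  22:7439  23:4432
  24:7659  25:756  26:6628  27:6512  28:3352  29:3754  30:3693  31:7403
  32:5600  33:6978  34:2080  35:3482  36:2998  37:4854  38:891  39:2248
  40:3224  41:6176  42:3868  43:5187  44:5665  45:6600  46:6555  47:226
  48:1322  49:2977  50:2939  51:2441  52:424  53:2687  54:2828  55:3446
  56:4166  57:4173  58:2215  59:6891  60:7499  61:7678  62:1005  63:3742
  64:1486  65:7176  66:3445  67:3333  68:3505  69:6579  70:4640  71:1776
  72:7287  73:2440  74:7380  75:2019  76:7192  77:1195  78:6232  79:3782
  80:3650  81:2740  82:243  83:7694  84:6544  85:6641  86:1763  87:4247
  88:1545
Giant step factor: 833^(-89) ≡ 4721 (mod 7789).
Scan 2890·4721^i mod 7789 for i = 0, 1, …:
  i=0: 2890   i=1: 5151   i=2: 613   i=3: 4254
  i=4: 3092   i=5: 746   i=6: 1238   i=7: 2848
  i=8: 1594   i=9: 1100     …   i=45: 5378
  i=46: 5187
Match at i=46, j=43: x = 46·89 + 43 = 4137.

4137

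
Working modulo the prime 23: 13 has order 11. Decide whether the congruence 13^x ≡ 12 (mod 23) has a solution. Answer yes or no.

yes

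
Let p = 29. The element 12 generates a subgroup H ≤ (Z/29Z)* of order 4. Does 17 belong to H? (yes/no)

yes

17 ∈ ⟨12⟩ iff 17^4 ≡ 1 (mod 29), since |⟨12⟩| = 4.
17^4 mod 29 = 1.
Since 1 = 1, 17 lies in the subgroup.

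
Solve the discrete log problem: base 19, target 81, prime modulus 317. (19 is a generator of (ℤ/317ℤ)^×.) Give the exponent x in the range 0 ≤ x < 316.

Baby-step giant-step with m = ceil(sqrt(316)) = 18.
Baby table (19^j mod 317 for j=0..17):
  0:1  1:19  2:44  3:202  4:34  5:12  6:228  7:211
  8:205  9:91  10:144  11:200  12:313  13:241  14:141  15:143
  16:181  17:269
Giant step factor: 19^(-18) ≡ 252 (mod 317).
Scan 81·252^i mod 317 for i = 0, 1, …:
  i=0: 81   i=1: 124   i=2: 182   i=3: 216
  i=4: 225   i=5: 274   i=6: 259   i=7: 283
  i=8: 308   i=9: 268     …   i=15: 39
  i=16: 1
Match at i=16, j=0: x = 16·18 + 0 = 288.

288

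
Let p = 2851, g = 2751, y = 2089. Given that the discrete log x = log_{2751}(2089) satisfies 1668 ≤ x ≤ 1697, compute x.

Compute 2751^1668 mod 2851 = 382, then multiply by 2751 repeatedly:
  2751^1668=382  2751^1669=1714  2751^1670=2511  2751^1671=2639  2751^1672=1243
  2751^1673=1144  2751^1674=2491  2751^1675=1788  2751^1676=813  2751^1677=1379
  2751^1678=1799  2751^1679=2564  2751^1680=190  2751^1681=957  2751^1682=1234
  2751^1683=2044  2751^1684=872  2751^1685=1181  2751^1686=1642  2751^1687=1158
  2751^1688=1091  2751^1689=2089
Found 2089 at exponent 1689.

1689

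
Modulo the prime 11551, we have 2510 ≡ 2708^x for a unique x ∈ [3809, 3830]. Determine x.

Compute 2708^3809 mod 11551 = 2274, then multiply by 2708 repeatedly:
  2708^3809=2274  2708^3810=1309  2708^3811=10166  2708^3812=3495  2708^3813=4191
  2708^3814=6146  2708^3815=9928  2708^3816=5847  2708^3817=8806  2708^3818=5384
  2708^3819=2510
Found 2510 at exponent 3819.

3819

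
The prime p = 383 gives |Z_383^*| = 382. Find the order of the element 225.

191

The order of 225 must divide p − 1 = 382 = 2 · 191.
Divisors: 1, 2, 191, 382.
Check each in increasing order: 225^1 ≡ 225;  225^2 ≡ 69;  225^191 ≡ 1.
Smallest exponent giving 1 is 191.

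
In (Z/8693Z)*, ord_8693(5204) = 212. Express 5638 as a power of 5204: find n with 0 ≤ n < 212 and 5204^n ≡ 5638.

154

Baby-step giant-step with m = ceil(sqrt(212)) = 15.
Baby table (5204^j mod 8693 for j=0..14):
  0:1  1:5204  2:2921  3:5520  4:4408  5:7098  6:1435  7:453
  8:1609  9:1877  10:5669  11:6127  12:7677  13:6773  14:5270
Giant step factor: 5204^(-15) ≡ 8413 (mod 8693).
Scan 5638·8413^i mod 8693 for i = 0, 1, …:
  i=0: 5638   i=1: 3486   i=2: 6229   i=3: 3173
  i=4: 6939   i=5: 4312   i=6: 967   i=7: 7416
  i=8: 1147   i=9: 481   i=10: 4408
Match at i=10, j=4: n = 10·15 + 4 = 154.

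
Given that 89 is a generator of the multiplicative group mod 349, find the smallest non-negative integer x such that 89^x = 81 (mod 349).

Baby-step giant-step with m = ceil(sqrt(348)) = 19.
Baby table (89^j mod 349 for j=0..18):
  0:1  1:89  2:243  3:338  4:68  5:119  6:121  7:299
  8:87  9:65  10:201  11:90  12:332  13:232  14:57  15:187
  16:240  17:71  18:37
Giant step factor: 89^(-19) ≡ 62 (mod 349).
Scan 81·62^i mod 349 for i = 0, 1, …:
  i=0: 81   i=1: 136   i=2: 56   i=3: 331
  i=4: 280   i=5: 259   i=6: 4   i=7: 248
  i=8: 20   i=9: 193     …   i=13: 288
  i=14: 57
Match at i=14, j=14: x = 14·19 + 14 = 280.

280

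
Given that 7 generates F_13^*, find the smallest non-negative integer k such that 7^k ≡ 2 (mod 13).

11

Successive powers of 7 modulo 13:
  7^0=1  7^1=7  7^2=10  7^3=5  7^4=9  7^5=11
  7^6=12  7^7=6  7^8=3  7^9=8  7^10=4  7^11=2
So 7^11 ≡ 2 (mod 13), giving k = 11.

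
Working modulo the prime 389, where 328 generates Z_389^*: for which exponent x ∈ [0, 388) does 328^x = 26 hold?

289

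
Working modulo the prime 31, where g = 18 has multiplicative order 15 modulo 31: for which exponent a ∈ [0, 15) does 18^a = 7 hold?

Successive powers of 18 modulo 31:
  18^0=1  18^1=18  18^2=14  18^3=4  18^4=10  18^5=25
  18^6=16  18^7=9  18^8=7
So 18^8 ≡ 7 (mod 31), giving a = 8.

8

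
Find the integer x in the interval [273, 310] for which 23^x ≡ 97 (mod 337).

Compute 23^273 mod 337 = 191, then multiply by 23 repeatedly:
  23^273=191  23^274=12  23^275=276  23^276=282  23^277=83
  23^278=224  23^279=97
Found 97 at exponent 279.

279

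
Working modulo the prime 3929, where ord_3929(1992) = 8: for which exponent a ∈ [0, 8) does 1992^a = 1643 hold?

Successive powers of 1992 modulo 3929:
  1992^0=1  1992^1=1992  1992^2=3703  1992^3=1643
So 1992^3 ≡ 1643 (mod 3929), giving a = 3.

3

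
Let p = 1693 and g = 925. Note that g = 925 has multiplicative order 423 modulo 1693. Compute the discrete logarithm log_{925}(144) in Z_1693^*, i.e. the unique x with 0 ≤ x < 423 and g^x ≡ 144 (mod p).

Baby-step giant-step with m = ceil(sqrt(423)) = 21.
Baby table (925^j mod 1693 for j=0..20):
  0:1  1:925  2:660  3:1020  4:499  5:1079  6:898  7:1080
  8:130  9:47  10:1150  11:546  12:536  13:1444  14:1616  15:1574
  16:1663  17:1031  18:516  19:1567  20:267
Giant step factor: 925^(-21) ≡ 1276 (mod 1693).
Scan 144·1276^i mod 1693 for i = 0, 1, …:
  i=0: 144   i=1: 900   i=2: 546
Match at i=2, j=11: x = 2·21 + 11 = 53.

53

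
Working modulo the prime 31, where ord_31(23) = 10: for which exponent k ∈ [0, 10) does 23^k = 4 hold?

Successive powers of 23 modulo 31:
  23^0=1  23^1=23  23^2=2  23^3=15  23^4=4
So 23^4 ≡ 4 (mod 31), giving k = 4.

4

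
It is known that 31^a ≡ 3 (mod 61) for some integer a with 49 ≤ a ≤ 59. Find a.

Compute 31^49 mod 61 = 35, then multiply by 31 repeatedly:
  31^49=35  31^50=48  31^51=24  31^52=12  31^53=6
  31^54=3
Found 3 at exponent 54.

54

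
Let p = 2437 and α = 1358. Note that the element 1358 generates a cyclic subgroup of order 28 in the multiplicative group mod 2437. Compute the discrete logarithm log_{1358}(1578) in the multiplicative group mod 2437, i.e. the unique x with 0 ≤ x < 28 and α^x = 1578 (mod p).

Successive powers of 1358 modulo 2437:
  1358^0=1  1358^1=1358  1358^2=1792  1358^3=1410  1358^4=1735  1358^5=1988
  1358^6=1945  1358^7=2039  1358^8=530  1358^9=825  1358^10=1767  1358^11=1578
So 1358^11 ≡ 1578 (mod 2437), giving x = 11.

11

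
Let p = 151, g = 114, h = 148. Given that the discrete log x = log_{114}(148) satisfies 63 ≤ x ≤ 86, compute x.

Compute 114^63 mod 151 = 60, then multiply by 114 repeatedly:
  114^63=60  114^64=45  114^65=147  114^66=148
Found 148 at exponent 66.

66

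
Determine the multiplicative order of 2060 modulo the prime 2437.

2436

The order of 2060 must divide p − 1 = 2436 = 2^2 · 3 · 7 · 29.
Divisors: 1, 2, 3, 4, 6, 7, 12, 14, 21, 28, 29, 42, 58, 84, 87, 116, 174, 203, 348, 406, 609, 812, 1218, 2436.
Check each in increasing order: 2060^1 ≡ 2060;  2060^2 ≡ 783;  2060^3 ≡ 2123;  2060^4 ≡ 1402;  2060^6 ≡ 1116;  2060^7 ≡ 869;  2060^12 ≡ 149;  2060^14 ≡ 2128;  2060^21 ≡ 1986;  2060^28 ≡ 438;  2060^29 ≡ 590;  2060^42 ≡ 1130;  2060^58 ≡ 2046;  2060^84 ≡ 2349;  2060^87 ≡ 825;  2060^116 ≡ 1787;  2060^174 ≡ 702;  2060^203 ≡ 2327;  2060^348 ≡ 530;  2060^406 ≡ 2352;  2060^609 ≡ 2039;  2060^812 ≡ 2351;  2060^1218 ≡ 2436;  2060^2436 ≡ 1.
Smallest exponent giving 1 is 2436.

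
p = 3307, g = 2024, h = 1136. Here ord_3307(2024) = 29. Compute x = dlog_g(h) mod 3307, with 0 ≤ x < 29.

12

Successive powers of 2024 modulo 3307:
  2024^0=1  2024^1=2024  2024^2=2510  2024^3=688  2024^4=265  2024^5=626
  2024^6=443  2024^7=435  2024^8=778  2024^9=540  2024^10=1650  2024^11=2837
  2024^12=1136
So 2024^12 ≡ 1136 (mod 3307), giving x = 12.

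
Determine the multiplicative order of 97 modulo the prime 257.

The order of 97 must divide p − 1 = 256 = 2^8.
Divisors: 1, 2, 4, 8, 16, 32, 64, 128, 256.
Check each in increasing order: 97^1 ≡ 97;  97^2 ≡ 157;  97^4 ≡ 234;  97^8 ≡ 15;  97^16 ≡ 225;  97^32 ≡ 253;  97^64 ≡ 16;  97^128 ≡ 256;  97^256 ≡ 1.
Smallest exponent giving 1 is 256.

256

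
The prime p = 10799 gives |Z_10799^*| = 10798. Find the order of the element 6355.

5399

The order of 6355 must divide p − 1 = 10798 = 2 · 5399.
Divisors: 1, 2, 5399, 10798.
Check each in increasing order: 6355^1 ≡ 6355;  6355^2 ≡ 8564;  6355^5399 ≡ 1.
Smallest exponent giving 1 is 5399.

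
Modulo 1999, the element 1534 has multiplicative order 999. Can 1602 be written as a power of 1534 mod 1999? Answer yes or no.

1602 ∈ ⟨1534⟩ iff 1602^999 ≡ 1 (mod 1999), since |⟨1534⟩| = 999.
1602^999 mod 1999 = 1998.
Since 1998 ≠ 1, 1602 does not lie in the subgroup.

no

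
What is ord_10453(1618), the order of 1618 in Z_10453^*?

10452

The order of 1618 must divide p − 1 = 10452 = 2^2 · 3 · 13 · 67.
Divisors: 1, 2, 3, 4, 6, 12, 13, 26, 39, 52, 67, 78, 134, 156, 201, 268, 402, 804, 871, 1742, 2613, 3484, 5226, 10452.
Check each in increasing order: 1618^1 ≡ 1618;  1618^2 ≡ 4674;  1618^3 ≡ 5013;  1618^4 ≡ 9959;  1618^6 ≡ 1157;  1618^12 ≡ 665;  1618^13 ≡ 9764;  1618^26 ≡ 4336;  1618^39 ≡ 2054;  1618^52 ≡ 6402;  1618^67 ≡ 660;  1618^78 ≡ 6357;  1618^134 ≡ 7027;  1618^156 ≡ 151;  1618^201 ≡ 7141;  1618^268 ≡ 9210;  1618^402 ≡ 4147;  1618^804 ≡ 2424;  1618^871 ≡ 531;  1618^1742 ≡ 10183;  1618^2613 ≡ 2972;  1618^3484 ≡ 10182;  1618^5226 ≡ 10452;  1618^10452 ≡ 1.
Smallest exponent giving 1 is 10452.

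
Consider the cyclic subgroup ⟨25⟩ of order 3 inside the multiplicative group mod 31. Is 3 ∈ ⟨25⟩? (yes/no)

no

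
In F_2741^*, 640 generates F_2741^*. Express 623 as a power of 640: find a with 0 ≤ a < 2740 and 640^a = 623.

732

Baby-step giant-step with m = ceil(sqrt(2740)) = 53.
Baby table (640^j mod 2741 for j=0..52):
  0:1  1:640  2:1191  3:242  4:1384  5:417  6:1003  7:526
  8:2238  9:1518  10:1206  11:1619  12:62  13:1306  14:2576  15:1299
  16:837  17:1185  18:1884  19:2461  20:1706  21:922  22:765  23:1702
  24:1103  25:1483  26:734  27:1049  28:2556  29:2204  30:1686  31:1827
  32:1614  33:2344  34:833  35:1366  36:2602  37:1493  38:1652  39:1995
  40:2235  41:2339  42:374  43:893  44:1392  45:55  46:2308  47:2462
  48:2346  49:2113  50:1007  51:345  52:1520
Giant step factor: 640^(-53) ≡ 2698 (mod 2741).
Scan 623·2698^i mod 2741 for i = 0, 1, …:
  i=0: 623   i=1: 621   i=2: 707   i=3: 2491
  i=4: 2527   i=5: 979   i=6: 1759   i=7: 1111
  i=8: 1565   i=9: 1230   i=10: 1930   i=11: 1981
  i=12: 2529   i=13: 893
Match at i=13, j=43: a = 13·53 + 43 = 732.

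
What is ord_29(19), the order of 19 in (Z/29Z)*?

The order of 19 must divide p − 1 = 28 = 2^2 · 7.
Divisors: 1, 2, 4, 7, 14, 28.
Check each in increasing order: 19^1 ≡ 19;  19^2 ≡ 13;  19^4 ≡ 24;  19^7 ≡ 12;  19^14 ≡ 28;  19^28 ≡ 1.
Smallest exponent giving 1 is 28.

28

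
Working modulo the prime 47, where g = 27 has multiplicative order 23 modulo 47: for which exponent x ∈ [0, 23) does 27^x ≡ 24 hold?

Successive powers of 27 modulo 47:
  27^0=1  27^1=27  27^2=24
So 27^2 ≡ 24 (mod 47), giving x = 2.

2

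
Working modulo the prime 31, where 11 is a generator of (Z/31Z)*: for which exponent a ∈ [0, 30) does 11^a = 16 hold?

12

Successive powers of 11 modulo 31:
  11^0=1  11^1=11  11^2=28  11^3=29  11^4=9  11^5=6
  11^6=4  11^7=13  11^8=19  11^9=23  11^10=5  11^11=24
  11^12=16
So 11^12 ≡ 16 (mod 31), giving a = 12.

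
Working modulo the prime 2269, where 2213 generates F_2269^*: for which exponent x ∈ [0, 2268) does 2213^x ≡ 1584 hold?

Baby-step giant-step with m = ceil(sqrt(2268)) = 48.
Baby table (2213^j mod 2269 for j=0..47):
  0:1  1:2213  2:867  3:1366  4:650  5:2173  6:838  7:721
  8:466  9:1132  10:140  11:1236  12:1123  13:644  14:240  15:174
  16:1601  17:1104  18:1708  19:1919  20:1448  21:596  22:659  23:1669
  24:1834  25:1670  26:1778  27:268  28:875  29:918  30:779  31:1756
  32:1500  33:2222  34:363  35:93  36:1599  37:1216  38:2243  39:1456
  40:148  41:788  42:1252  43:227  44:902  45:1675  46:1498  47:65
Giant step factor: 2213^(-48) ≡ 1938 (mod 2269).
Scan 1584·1938^i mod 2269 for i = 0, 1, …:
  i=0: 1584   i=1: 2104   i=2: 159   i=3: 1827
  i=4: 1086   i=5: 1305   i=6: 1424   i=7: 608
  i=8: 693   i=9: 2055     …   i=42: 1894
  i=43: 1599
Match at i=43, j=36: x = 43·48 + 36 = 2100.

2100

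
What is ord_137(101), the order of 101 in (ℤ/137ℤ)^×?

The order of 101 must divide p − 1 = 136 = 2^3 · 17.
Divisors: 1, 2, 4, 8, 17, 34, 68, 136.
Check each in increasing order: 101^1 ≡ 101;  101^2 ≡ 63;  101^4 ≡ 133;  101^8 ≡ 16;  101^17 ≡ 100;  101^34 ≡ 136;  101^68 ≡ 1.
Smallest exponent giving 1 is 68.

68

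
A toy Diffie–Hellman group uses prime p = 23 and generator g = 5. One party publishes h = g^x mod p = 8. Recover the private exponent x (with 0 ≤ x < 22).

6

Successive powers of 5 modulo 23:
  5^0=1  5^1=5  5^2=2  5^3=10  5^4=4  5^5=20
  5^6=8
So 5^6 ≡ 8 (mod 23), giving x = 6.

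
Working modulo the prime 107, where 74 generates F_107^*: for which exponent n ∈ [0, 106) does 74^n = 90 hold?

32

Baby-step giant-step with m = ceil(sqrt(106)) = 11.
Baby table (74^j mod 107 for j=0..10):
  0:1  1:74  2:19  3:15  4:40  5:71  6:11  7:65
  8:102  9:58  10:12
Giant step factor: 74^(-11) ≡ 97 (mod 107).
Scan 90·97^i mod 107 for i = 0, 1, …:
  i=0: 90   i=1: 63   i=2: 12
Match at i=2, j=10: n = 2·11 + 10 = 32.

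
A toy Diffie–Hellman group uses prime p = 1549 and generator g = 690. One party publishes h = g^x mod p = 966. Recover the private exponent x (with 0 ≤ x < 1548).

Baby-step giant-step with m = ceil(sqrt(1548)) = 40.
Baby table (690^j mod 1549 for j=0..39):
  0:1  1:690  2:557  3:178  4:449  5:10  6:704  7:923
  8:231  9:1392  10:100  11:844  12:1485  13:761  14:1528  15:1000
  16:695  17:909  18:1414  19:1339  20:706  21:754  22:1345  23:199
  24:998  25:864  26:1344  27:1058  28:441  29:686  30:895  31:1048
  32:1286  33:1312  34:664  35:1205  36:1186  37:468  38:728  39:444
Giant step factor: 690^(-40) ≡ 1472 (mod 1549).
Scan 966·1472^i mod 1549 for i = 0, 1, …:
  i=0: 966   i=1: 1519   i=2: 761
Match at i=2, j=13: x = 2·40 + 13 = 93.

93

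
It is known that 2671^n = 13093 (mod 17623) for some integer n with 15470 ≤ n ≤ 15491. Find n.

Compute 2671^15470 mod 17623 = 10360, then multiply by 2671 repeatedly:
  2671^15470=10360  2671^15471=3450  2671^15472=15744  2671^15473=3746  2671^15474=13325
  2671^15475=10238  2671^15476=12425  2671^15477=3066  2671^15478=12214  2671^15479=3421
  2671^15480=8777  2671^15481=4777  2671^15482=315  2671^15483=13084  2671^15484=955
  2671^15485=13093
Found 13093 at exponent 15485.

15485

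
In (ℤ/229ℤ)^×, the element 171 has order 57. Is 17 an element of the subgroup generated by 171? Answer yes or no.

yes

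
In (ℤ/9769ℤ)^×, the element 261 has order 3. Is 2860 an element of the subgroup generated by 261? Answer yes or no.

no

2860 ∈ ⟨261⟩ iff 2860^3 ≡ 1 (mod 9769), since |⟨261⟩| = 3.
2860^3 mod 9769 = 7542.
Since 7542 ≠ 1, 2860 does not lie in the subgroup.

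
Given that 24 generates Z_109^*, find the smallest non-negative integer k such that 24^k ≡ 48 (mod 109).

40

Baby-step giant-step with m = ceil(sqrt(108)) = 11.
Baby table (24^j mod 109 for j=0..10):
  0:1  1:24  2:31  3:90  4:89  5:65  6:34  7:53
  8:73  9:8  10:83
Giant step factor: 24^(-11) ≡ 40 (mod 109).
Scan 48·40^i mod 109 for i = 0, 1, …:
  i=0: 48   i=1: 67   i=2: 64   i=3: 53
Match at i=3, j=7: k = 3·11 + 7 = 40.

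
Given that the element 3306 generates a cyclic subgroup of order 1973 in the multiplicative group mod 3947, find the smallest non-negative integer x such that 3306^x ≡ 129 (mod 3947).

1835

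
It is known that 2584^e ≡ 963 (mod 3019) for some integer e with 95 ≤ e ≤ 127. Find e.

119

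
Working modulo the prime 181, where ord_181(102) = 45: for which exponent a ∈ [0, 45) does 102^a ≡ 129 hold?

43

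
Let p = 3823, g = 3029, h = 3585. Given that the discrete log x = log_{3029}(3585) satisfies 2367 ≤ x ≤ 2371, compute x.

2368

Compute 3029^2367 mod 3823 = 3467, then multiply by 3029 repeatedly:
  3029^2367=3467  3029^2368=3585
Found 3585 at exponent 2368.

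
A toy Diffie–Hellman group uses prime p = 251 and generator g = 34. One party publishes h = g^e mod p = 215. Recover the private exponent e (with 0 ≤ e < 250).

53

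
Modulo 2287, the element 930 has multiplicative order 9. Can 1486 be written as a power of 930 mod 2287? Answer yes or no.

yes

⟨930⟩ has order 9; its elements mod 2287 are {1, 414, 632, 804, 930, 1241, 1482, 1486, 2158}.
1486 is in this set.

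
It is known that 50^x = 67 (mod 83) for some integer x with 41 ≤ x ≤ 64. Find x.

Compute 50^41 mod 83 = 82, then multiply by 50 repeatedly:
  50^41=82  50^42=33  50^43=73  50^44=81  50^45=66
  50^46=63  50^47=79  50^48=49  50^49=43  50^50=75
  50^51=15  50^52=3  50^53=67
Found 67 at exponent 53.

53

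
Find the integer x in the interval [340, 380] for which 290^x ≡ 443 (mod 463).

Compute 290^340 mod 463 = 232, then multiply by 290 repeatedly:
  290^340=232  290^341=145  290^342=380  290^343=6  290^344=351
  290^345=393  290^346=72  290^347=45  290^348=86  290^349=401
  290^350=77  290^351=106  290^352=182  290^353=461  290^354=346
  290^355=332  290^356=439  290^357=448  290^358=280  290^359=175
  290^360=283  290^361=119  290^362=248  290^363=155  290^364=39
  290^365=198  290^366=8  290^367=5  290^368=61  290^369=96
  290^370=60  290^371=269  290^372=226  290^373=257  290^374=450
  290^375=397  290^376=306  290^377=307  290^378=134  290^379=431
  290^380=443
Found 443 at exponent 380.

380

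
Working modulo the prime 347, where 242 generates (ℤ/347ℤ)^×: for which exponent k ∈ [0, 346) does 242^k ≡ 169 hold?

Baby-step giant-step with m = ceil(sqrt(346)) = 19.
Baby table (242^j mod 347 for j=0..18):
  0:1  1:242  2:268  3:314  4:342  5:178  6:48  7:165
  8:25  9:151  10:107  11:216  12:222  13:286  14:159  15:308
  16:278  17:305  18:246
Giant step factor: 242^(-19) ≡ 226 (mod 347).
Scan 169·226^i mod 347 for i = 0, 1, …:
  i=0: 169   i=1: 24   i=2: 219   i=3: 220
  i=4: 99   i=5: 166   i=6: 40   i=7: 18
  i=8: 251   i=9: 165
Match at i=9, j=7: k = 9·19 + 7 = 178.

178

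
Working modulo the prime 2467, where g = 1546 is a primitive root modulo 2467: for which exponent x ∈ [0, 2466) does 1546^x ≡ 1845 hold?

508

Baby-step giant-step with m = ceil(sqrt(2466)) = 50.
Baby table (1546^j mod 2467 for j=0..49):
  0:1  1:1546  2:2060  3:2330  4:360  5:1485  6:1500  7:20
  8:1316  9:1728  10:2194  11:2266  12:96  13:396  14:400  15:1650
  16:22  17:1941  18:914  19:1920  20:519  21:599  22:929  23:440
  24:1815  25:1011  26:1395  27:512  28:2112  29:1311  30:1399  31:1762
  32:484  33:763  34:372  35:301  36:1550  37:843  38:702  39:2279
  40:458  41:39  42:1086  43:1396  44:2058  45:1705  46:1174  47:1759
  48:780  49:1984
Giant step factor: 1546^(-50) ≡ 2237 (mod 2467).
Scan 1845·2237^i mod 2467 for i = 0, 1, …:
  i=0: 1845   i=1: 2441   i=2: 1046   i=3: 1186
  i=4: 1057   i=5: 1123   i=6: 745   i=7: 1340
  i=8: 175   i=9: 1689   i=10: 1316
Match at i=10, j=8: x = 10·50 + 8 = 508.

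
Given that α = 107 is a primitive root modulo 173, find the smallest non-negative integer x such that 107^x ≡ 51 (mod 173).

120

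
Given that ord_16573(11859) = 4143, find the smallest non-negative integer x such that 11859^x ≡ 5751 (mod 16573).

1077

Baby-step giant-step with m = ceil(sqrt(4143)) = 65.
Baby table (11859^j mod 16573 for j=0..64):
  0:1  1:11859  2:13976  3:11384  4:15771  5:1984  6:11169  7:1755
  8:13430  9:16413  10:8455  11:1195  12:1590  13:12309  14:14020  15:2844
  16:941  17:5690  18:9027  19:6186  20:7676  21:10768  22:2747  23:10728
  24:9004  25:15170  26:1115  27:14104  28:4620  29:14815  30:712  31:7951
  32:7112  33:1211  34:9031  35:3903  36:13861  37:6585  38:16112  39:2091
  40:3961  41:5617  42:5116  43:13464  44:5294  45:3022  46:7072  47:7468
  48:13473  49:12587  50:12795  51:10090  52:250  53:14756  54:13670  55:12017
  56:14949  57:15383  58:7986  59:7852  60:9754  61:9719  62:8979  63:436
  64:16321
Giant step factor: 11859^(-65) ≡ 9820 (mod 16573).
Scan 5751·9820^i mod 16573 for i = 0, 1, …:
  i=0: 5751   i=1: 10609   i=2: 2502   i=3: 8454
  i=4: 4123   i=5: 21   i=6: 7344   i=7: 8957
  i=8: 4829   i=9: 5427     …   i=15: 161
  i=16: 6585
Match at i=16, j=37: x = 16·65 + 37 = 1077.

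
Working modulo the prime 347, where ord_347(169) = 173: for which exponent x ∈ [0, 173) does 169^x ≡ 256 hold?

Baby-step giant-step with m = ceil(sqrt(173)) = 14.
Baby table (169^j mod 347 for j=0..13):
  0:1  1:169  2:107  3:39  4:345  5:9  6:133  7:269
  8:4  9:329  10:81  11:156  12:339  13:36
Giant step factor: 169^(-14) ≡ 332 (mod 347).
Scan 256·332^i mod 347 for i = 0, 1, …:
  i=0: 256   i=1: 324   i=2: 345
Match at i=2, j=4: x = 2·14 + 4 = 32.

32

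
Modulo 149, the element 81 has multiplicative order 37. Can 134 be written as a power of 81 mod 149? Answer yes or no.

no

134 ∈ ⟨81⟩ iff 134^37 ≡ 1 (mod 149), since |⟨81⟩| = 37.
134^37 mod 149 = 105.
Since 105 ≠ 1, 134 does not lie in the subgroup.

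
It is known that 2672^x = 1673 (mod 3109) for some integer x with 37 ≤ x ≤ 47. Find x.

40

Compute 2672^37 mod 3109 = 2592, then multiply by 2672 repeatedly:
  2672^37=2592  2672^38=2081  2672^39=1540  2672^40=1673
Found 1673 at exponent 40.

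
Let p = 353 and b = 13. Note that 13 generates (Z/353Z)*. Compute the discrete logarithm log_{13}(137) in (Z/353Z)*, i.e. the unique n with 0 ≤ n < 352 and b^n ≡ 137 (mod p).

Baby-step giant-step with m = ceil(sqrt(352)) = 19.
Baby table (13^j mod 353 for j=0..18):
  0:1  1:13  2:169  3:79  4:321  5:290  6:240  7:296
  8:318  9:251  10:86  11:59  12:61  13:87  14:72  15:230
  16:166  17:40  18:167
Giant step factor: 13^(-19) ≡ 20 (mod 353).
Scan 137·20^i mod 353 for i = 0, 1, …:
  i=0: 137   i=1: 269   i=2: 85   i=3: 288
  i=4: 112   i=5: 122   i=6: 322   i=7: 86
Match at i=7, j=10: n = 7·19 + 10 = 143.

143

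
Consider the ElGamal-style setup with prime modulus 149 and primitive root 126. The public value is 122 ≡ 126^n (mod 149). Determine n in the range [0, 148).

23

Baby-step giant-step with m = ceil(sqrt(148)) = 13.
Baby table (126^j mod 149 for j=0..12):
  0:1  1:126  2:82  3:51  4:19  5:10  6:68  7:75
  8:63  9:41  10:100  11:84  12:5
Giant step factor: 126^(-13) ≡ 57 (mod 149).
Scan 122·57^i mod 149 for i = 0, 1, …:
  i=0: 122   i=1: 100
Match at i=1, j=10: n = 1·13 + 10 = 23.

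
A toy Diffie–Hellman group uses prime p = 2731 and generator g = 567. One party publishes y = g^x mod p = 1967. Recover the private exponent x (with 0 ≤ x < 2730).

769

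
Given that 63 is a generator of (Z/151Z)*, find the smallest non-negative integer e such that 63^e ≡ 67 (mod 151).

Baby-step giant-step with m = ceil(sqrt(150)) = 13.
Baby table (63^j mod 151 for j=0..12):
  0:1  1:63  2:43  3:142  4:37  5:66  6:81  7:120
  8:10  9:26  10:128  11:61  12:68
Giant step factor: 63^(-13) ≡ 89 (mod 151).
Scan 67·89^i mod 151 for i = 0, 1, …:
  i=0: 67   i=1: 74   i=2: 93   i=3: 123
  i=4: 75   i=5: 31   i=6: 41   i=7: 25
  i=8: 111   i=9: 64   i=10: 109   i=11: 37
Match at i=11, j=4: e = 11·13 + 4 = 147.

147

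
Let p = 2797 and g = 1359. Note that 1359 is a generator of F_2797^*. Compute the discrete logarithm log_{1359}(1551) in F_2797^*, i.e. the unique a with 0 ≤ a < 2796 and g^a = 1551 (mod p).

Baby-step giant-step with m = ceil(sqrt(2796)) = 53.
Baby table (1359^j mod 2797 for j=0..52):
  0:1  1:1359  2:861  3:953  4:116  5:1012  6:1981  7:1465
  8:2268  9:2715  10:442  11:2120  12:170  13:1676  14:926  15:2581
  16:141  17:1423  18:1130  19:117  20:2371  21:45  22:2418  23:2384
  24:930  25:2423  26:788  27:2438  28:1594  29:1368  30:1904  31:311
  32:302  33:2056  34:2698  35:2512  36:1468  37:751  38:2501  39:504
  40:2468  41:409  42:2025  43:2524  44:994  45:2692  46:2749  47:1896
  48:627  49:1805  50:26  51:1770  52:10
Giant step factor: 1359^(-53) ≡ 2535 (mod 2797).
Scan 1551·2535^i mod 2797 for i = 0, 1, …:
  i=0: 1551   i=1: 2000   i=2: 1836   i=3: 52
  i=4: 361   i=5: 516   i=6: 1861   i=7: 1893
  i=8: 1900   i=9: 66     …   i=14: 260
  i=15: 1805
Match at i=15, j=49: a = 15·53 + 49 = 844.

844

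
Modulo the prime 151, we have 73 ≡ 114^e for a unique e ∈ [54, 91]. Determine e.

Compute 114^54 mod 151 = 29, then multiply by 114 repeatedly:
  114^54=29  114^55=135  114^56=139  114^57=142  114^58=31
  114^59=61  114^60=8  114^61=6  114^62=80  114^63=60
  114^64=45  114^65=147  114^66=148  114^67=111  114^68=121
  114^69=53  114^70=2  114^71=77  114^72=20  114^73=15
  114^74=49  114^75=150  114^76=37  114^77=141  114^78=68
  114^79=51  114^80=76  114^81=57  114^82=5  114^83=117
  114^84=50  114^85=113  114^86=47  114^87=73
Found 73 at exponent 87.

87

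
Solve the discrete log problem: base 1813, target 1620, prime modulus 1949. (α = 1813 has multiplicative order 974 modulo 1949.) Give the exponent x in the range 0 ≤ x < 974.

Baby-step giant-step with m = ceil(sqrt(974)) = 32.
Baby table (1813^j mod 1949 for j=0..31):
  0:1  1:1813  2:955  3:703  4:1842  5:909  6:1112  7:790
  8:1704  9:187  10:1854  11:1226  12:878  13:1430  14:420  15:1350
  16:1555  17:961  18:1836  19:1725  20:1229  21:470  22:397  23:580
  24:1029  25:384  26:399  27:308  28:990  29:1790  30:185  31:177
Giant step factor: 1813^(-32) ≡ 1211 (mod 1949).
Scan 1620·1211^i mod 1949 for i = 0, 1, …:
  i=0: 1620   i=1: 1126   i=2: 1235   i=3: 702
  i=4: 358   i=5: 860   i=6: 694   i=7: 415
  i=8: 1672   i=9: 1730     …   i=26: 1924
  i=27: 909
Match at i=27, j=5: x = 27·32 + 5 = 869.

869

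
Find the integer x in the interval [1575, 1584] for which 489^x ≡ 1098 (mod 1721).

Compute 489^1575 mod 1721 = 397, then multiply by 489 repeatedly:
  489^1575=397  489^1576=1381  489^1577=677  489^1578=621  489^1579=773
  489^1580=1098
Found 1098 at exponent 1580.

1580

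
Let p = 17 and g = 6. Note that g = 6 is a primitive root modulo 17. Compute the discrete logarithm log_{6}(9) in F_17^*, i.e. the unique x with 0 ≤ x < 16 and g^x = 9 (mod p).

14

Successive powers of 6 modulo 17:
  6^0=1  6^1=6  6^2=2  6^3=12  6^4=4  6^5=7
  6^6=8  6^7=14  6^8=16  6^9=11  6^10=15  6^11=5
  6^12=13  6^13=10  6^14=9
So 6^14 ≡ 9 (mod 17), giving x = 14.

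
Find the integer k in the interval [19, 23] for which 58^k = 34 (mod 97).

21

Compute 58^19 mod 97 = 74, then multiply by 58 repeatedly:
  58^19=74  58^20=24  58^21=34
Found 34 at exponent 21.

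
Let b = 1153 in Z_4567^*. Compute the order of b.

4566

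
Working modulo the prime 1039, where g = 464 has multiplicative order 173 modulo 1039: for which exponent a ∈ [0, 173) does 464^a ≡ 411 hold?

Baby-step giant-step with m = ceil(sqrt(173)) = 14.
Baby table (464^j mod 1039 for j=0..13):
  0:1  1:464  2:223  3:611  4:896  5:144  6:320  7:942
  8:708  9:188  10:995  11:364  12:578  13:130
Giant step factor: 464^(-14) ≡ 627 (mod 1039).
Scan 411·627^i mod 1039 for i = 0, 1, …:
  i=0: 411   i=1: 25   i=2: 90   i=3: 324
  i=4: 543   i=5: 708
Match at i=5, j=8: a = 5·14 + 8 = 78.

78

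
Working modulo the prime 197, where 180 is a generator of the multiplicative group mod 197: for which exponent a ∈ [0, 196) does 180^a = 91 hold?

Baby-step giant-step with m = ceil(sqrt(196)) = 14.
Baby table (180^j mod 197 for j=0..13):
  0:1  1:180  2:92  3:12  4:190  5:119  6:144  7:113
  8:49  9:152  10:174  11:194  12:51  13:118
Giant step factor: 180^(-14) ≡ 93 (mod 197).
Scan 91·93^i mod 197 for i = 0, 1, …:
  i=0: 91   i=1: 189   i=2: 44   i=3: 152
Match at i=3, j=9: a = 3·14 + 9 = 51.

51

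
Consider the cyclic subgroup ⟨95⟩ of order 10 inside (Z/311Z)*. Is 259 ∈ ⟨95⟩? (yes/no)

yes

⟨95⟩ has order 10; its elements mod 311 are {1, 6, 36, 52, 95, 216, 259, 275, 305, 310}.
259 is in this set.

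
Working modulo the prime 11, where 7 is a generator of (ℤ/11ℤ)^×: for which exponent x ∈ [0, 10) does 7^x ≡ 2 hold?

Successive powers of 7 modulo 11:
  7^0=1  7^1=7  7^2=5  7^3=2
So 7^3 ≡ 2 (mod 11), giving x = 3.

3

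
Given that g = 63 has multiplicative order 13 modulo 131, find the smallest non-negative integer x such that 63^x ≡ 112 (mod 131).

Successive powers of 63 modulo 131:
  63^0=1  63^1=63  63^2=39  63^3=99  63^4=80  63^5=62
  63^6=107  63^7=60  63^8=112
So 63^8 ≡ 112 (mod 131), giving x = 8.

8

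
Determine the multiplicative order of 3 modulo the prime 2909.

2908

The order of 3 must divide p − 1 = 2908 = 2^2 · 727.
Divisors: 1, 2, 4, 727, 1454, 2908.
Check each in increasing order: 3^1 ≡ 3;  3^2 ≡ 9;  3^4 ≡ 81;  3^727 ≡ 878;  3^1454 ≡ 2908;  3^2908 ≡ 1.
Smallest exponent giving 1 is 2908.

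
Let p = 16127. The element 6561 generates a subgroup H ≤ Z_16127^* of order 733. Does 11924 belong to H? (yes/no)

yes

11924 ∈ ⟨6561⟩ iff 11924^733 ≡ 1 (mod 16127), since |⟨6561⟩| = 733.
11924^733 mod 16127 = 1.
Since 1 = 1, 11924 lies in the subgroup.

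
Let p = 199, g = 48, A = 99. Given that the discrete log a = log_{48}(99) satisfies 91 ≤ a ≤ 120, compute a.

Compute 48^91 mod 199 = 168, then multiply by 48 repeatedly:
  48^91=168  48^92=104  48^93=17  48^94=20  48^95=164
  48^96=111  48^97=154  48^98=29  48^99=198  48^100=151
  48^101=84  48^102=52  48^103=108  48^104=10  48^105=82
  48^106=155  48^107=77  48^108=114  48^109=99
Found 99 at exponent 109.

109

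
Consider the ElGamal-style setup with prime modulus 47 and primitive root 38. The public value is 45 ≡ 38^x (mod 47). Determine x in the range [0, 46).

43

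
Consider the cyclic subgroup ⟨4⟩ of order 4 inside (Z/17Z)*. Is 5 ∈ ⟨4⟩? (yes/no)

no

⟨4⟩ has order 4; its elements mod 17 are {1, 4, 13, 16}.
5 is not in this set.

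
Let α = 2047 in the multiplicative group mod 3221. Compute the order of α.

The order of 2047 must divide p − 1 = 3220 = 2^2 · 5 · 7 · 23.
Divisors: 1, 2, 4, 5, 7, 10, 14, 20, 23, 28, 35, 46, 70, 92, 115, 140, 161, 230, 322, 460, 644, 805, 1610, 3220.
Check each in increasing order: 2047^1 ≡ 2047;  2047^2 ≡ 2909;  2047^4 ≡ 714;  2047^5 ≡ 2445;  2047^7 ≡ 537;  2047^10 ≡ 3070;  2047^14 ≡ 1700;  2047^20 ≡ 254;  2047^23 ≡ 1788;  2047^28 ≡ 763;  2047^35 ≡ 664;  2047^46 ≡ 1712;  2047^70 ≡ 2840;  2047^92 ≡ 3055;  2047^115 ≡ 2745;  2047^140 ≡ 216;  2047^161 ≡ 1.
Smallest exponent giving 1 is 161.

161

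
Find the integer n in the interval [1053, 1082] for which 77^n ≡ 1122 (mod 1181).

Compute 77^1053 mod 1181 = 200, then multiply by 77 repeatedly:
  77^1053=200  77^1054=47  77^1055=76  77^1056=1128  77^1057=643
  77^1058=1090  77^1059=79  77^1060=178  77^1061=715  77^1062=729
  77^1063=626  77^1064=962  77^1065=852  77^1066=649  77^1067=371
  77^1068=223  77^1069=637  77^1070=628  77^1071=1116  77^1072=900
  77^1073=802  77^1074=342  77^1075=352  77^1076=1122
Found 1122 at exponent 1076.

1076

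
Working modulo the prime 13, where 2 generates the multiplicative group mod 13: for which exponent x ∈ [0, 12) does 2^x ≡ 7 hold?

11

Successive powers of 2 modulo 13:
  2^0=1  2^1=2  2^2=4  2^3=8  2^4=3  2^5=6
  2^6=12  2^7=11  2^8=9  2^9=5  2^10=10  2^11=7
So 2^11 ≡ 7 (mod 13), giving x = 11.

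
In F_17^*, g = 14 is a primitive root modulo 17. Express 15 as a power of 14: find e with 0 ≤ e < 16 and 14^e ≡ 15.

6

Successive powers of 14 modulo 17:
  14^0=1  14^1=14  14^2=9  14^3=7  14^4=13  14^5=12
  14^6=15
So 14^6 ≡ 15 (mod 17), giving e = 6.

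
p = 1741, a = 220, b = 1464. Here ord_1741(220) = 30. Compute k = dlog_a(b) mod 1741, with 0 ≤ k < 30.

12

Successive powers of 220 modulo 1741:
  220^0=1  220^1=220  220^2=1393  220^3=44  220^4=975  220^5=357
  220^6=195  220^7=1116  220^8=39  220^9=1616  220^10=356  220^11=1716
  220^12=1464
So 220^12 ≡ 1464 (mod 1741), giving k = 12.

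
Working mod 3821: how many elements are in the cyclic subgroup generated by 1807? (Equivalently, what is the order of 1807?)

764

The order of 1807 must divide p − 1 = 3820 = 2^2 · 5 · 191.
Divisors: 1, 2, 4, 5, 10, 20, 191, 382, 764, 955, 1910, 3820.
Check each in increasing order: 1807^1 ≡ 1807;  1807^2 ≡ 2115;  1807^4 ≡ 2655;  1807^5 ≡ 2230;  1807^10 ≡ 1779;  1807^20 ≡ 1053;  1807^191 ≡ 376;  1807^382 ≡ 3820;  1807^764 ≡ 1.
Smallest exponent giving 1 is 764.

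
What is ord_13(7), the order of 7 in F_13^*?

12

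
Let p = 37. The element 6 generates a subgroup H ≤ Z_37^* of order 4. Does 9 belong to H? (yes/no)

⟨6⟩ has order 4; its elements mod 37 are {1, 6, 31, 36}.
9 is not in this set.

no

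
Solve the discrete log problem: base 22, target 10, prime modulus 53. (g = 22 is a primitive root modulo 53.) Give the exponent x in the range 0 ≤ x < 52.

Baby-step giant-step with m = ceil(sqrt(52)) = 8.
Baby table (22^j mod 53 for j=0..7):
  0:1  1:22  2:7  3:48  4:49  5:18  6:25  7:20
Giant step factor: 22^(-8) ≡ 10 (mod 53).
Scan 10·10^i mod 53 for i = 0, 1, …:
  i=0: 10   i=1: 47   i=2: 46   i=3: 36
  i=4: 42   i=5: 49
Match at i=5, j=4: x = 5·8 + 4 = 44.

44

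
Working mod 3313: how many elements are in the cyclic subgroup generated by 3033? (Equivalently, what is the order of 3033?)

The order of 3033 must divide p − 1 = 3312 = 2^4 · 3^2 · 23.
Divisors: 1, 2, 3, 4, 6, 8, 9, 12, 16, 18, 23, 24, 36, 46, 48, 69, 72, 92, 138, 144, 184, 207, 276, 368, 414, 552, 828, 1104, 1656, 3312.
Check each in increasing order: 3033^1 ≡ 3033;  3033^2 ≡ 2201;  3033^3 ≡ 3251;  3033^4 ≡ 795;  3033^6 ≡ 531;  3033^8 ≡ 2555;  3033^9 ≡ 208;  3033^12 ≡ 356;  3033^16 ≡ 1415;  3033^18 ≡ 195;  3033^23 ≡ 3239;  3033^24 ≡ 842;  3033^36 ≡ 1582;  3033^46 ≡ 2163;  3033^48 ≡ 3295;  3033^69 ≡ 2275;  3033^72 ≡ 1409;  3033^92 ≡ 613;  3033^138 ≡ 719;  3033^144 ≡ 794;  3033^184 ≡ 1400;  3033^207 ≡ 2416;  3033^276 ≡ 133;  3033^368 ≡ 2017;  3033^414 ≡ 2863;  3033^552 ≡ 1124;  3033^828 ≡ 407;  3033^1104 ≡ 1123;  3033^1656 ≡ 3312;  3033^3312 ≡ 1.
Smallest exponent giving 1 is 3312.

3312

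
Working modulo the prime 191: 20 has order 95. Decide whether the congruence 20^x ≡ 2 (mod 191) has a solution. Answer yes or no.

yes

2 ∈ ⟨20⟩ iff 2^95 ≡ 1 (mod 191), since |⟨20⟩| = 95.
2^95 mod 191 = 1.
Since 1 = 1, 2 lies in the subgroup.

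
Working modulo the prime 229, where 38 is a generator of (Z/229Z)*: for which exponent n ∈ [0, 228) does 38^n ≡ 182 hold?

Baby-step giant-step with m = ceil(sqrt(228)) = 16.
Baby table (38^j mod 229 for j=0..15):
  0:1  1:38  2:70  3:141  4:91  5:23  6:187  7:7
  8:37  9:32  10:71  11:179  12:161  13:164  14:49  15:30
Giant step factor: 38^(-16) ≡ 183 (mod 229).
Scan 182·183^i mod 229 for i = 0, 1, …:
  i=0: 182   i=1: 101   i=2: 163   i=3: 59
  i=4: 34   i=5: 39   i=6: 38
Match at i=6, j=1: n = 6·16 + 1 = 97.

97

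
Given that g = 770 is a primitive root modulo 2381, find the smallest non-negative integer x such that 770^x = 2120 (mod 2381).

1629

Baby-step giant-step with m = ceil(sqrt(2380)) = 49.
Baby table (770^j mod 2381 for j=0..48):
  0:1  1:770  2:31  3:60  4:961  5:1860  6:1219  7:516
  8:2074  9:1710  10:7  11:628  12:217  13:420  14:1965  15:1115
  16:1390  17:1231  18:232  19:65  20:49  21:2015  22:1519  23:559
  24:1850  25:662  26:206  27:1474  28:1624  29:455  30:343  31:2200
  32:1109  33:1532  34:1045  35:2253  36:1442  37:794  38:1844  39:804
  40:20  41:1114  42:620  43:1200  44:172  45:1485  46:570  47:796
  48:1003
Giant step factor: 770^(-49) ≡ 1196 (mod 2381).
Scan 2120·1196^i mod 2381 for i = 0, 1, …:
  i=0: 2120   i=1: 2136   i=2: 2224   i=3: 327
  i=4: 608   i=5: 963   i=6: 1725   i=7: 1154
  i=8: 1585   i=9: 384     …   i=32: 2204
  i=33: 217
Match at i=33, j=12: x = 33·49 + 12 = 1629.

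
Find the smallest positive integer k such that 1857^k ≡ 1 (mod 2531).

1265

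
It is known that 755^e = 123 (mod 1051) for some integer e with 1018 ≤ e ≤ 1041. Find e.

1036

Compute 755^1018 mod 1051 = 62, then multiply by 755 repeatedly:
  755^1018=62  755^1019=566  755^1020=624  755^1021=272  755^1022=415
  755^1023=127  755^1024=244  755^1025=295  755^1026=964  755^1027=528
  755^1028=311  755^1029=432  755^1030=350  755^1031=449  755^1032=573
  755^1033=654  755^1034=851  755^1035=344  755^1036=123
Found 123 at exponent 1036.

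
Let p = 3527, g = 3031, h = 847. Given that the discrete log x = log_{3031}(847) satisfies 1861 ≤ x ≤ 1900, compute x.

1892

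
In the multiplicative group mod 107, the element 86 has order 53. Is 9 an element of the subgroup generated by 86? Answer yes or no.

yes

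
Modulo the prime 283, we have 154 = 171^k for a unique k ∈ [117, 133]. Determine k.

131

Compute 171^117 mod 283 = 172, then multiply by 171 repeatedly:
  171^117=172  171^118=263  171^119=259  171^120=141  171^121=56
  171^122=237  171^123=58  171^124=13  171^125=242  171^126=64
  171^127=190  171^128=228  171^129=217  171^130=34  171^131=154
Found 154 at exponent 131.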